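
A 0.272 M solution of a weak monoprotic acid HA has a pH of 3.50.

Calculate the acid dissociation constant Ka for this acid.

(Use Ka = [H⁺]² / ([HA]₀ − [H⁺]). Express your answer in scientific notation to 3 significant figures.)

[H⁺] = 10^(−pH) = 10^(−3.50) = 3.162e-04 M. For HA ⇌ H⁺ + A⁻, Ka = [H⁺][A⁻]/[HA] = [H⁺]² / ([HA]₀ − [H⁺]) = (3.162e-04)² / (0.272 − 3.162e-04) = 3.68e-07.

K_a = 3.68e-07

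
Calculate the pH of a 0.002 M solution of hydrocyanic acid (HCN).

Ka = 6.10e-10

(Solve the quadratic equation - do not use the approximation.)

x² + Ka×x - Ka×C = 0. Using quadratic formula: [H⁺] = 1.1042e-06

pH = 5.96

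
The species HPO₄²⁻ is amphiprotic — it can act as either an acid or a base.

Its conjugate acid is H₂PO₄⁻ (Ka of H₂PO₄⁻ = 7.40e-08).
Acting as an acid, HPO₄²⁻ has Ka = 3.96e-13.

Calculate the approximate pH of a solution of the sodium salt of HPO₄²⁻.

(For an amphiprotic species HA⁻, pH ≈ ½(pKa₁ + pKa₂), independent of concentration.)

pKa₁ = -log(7.40e-08) = 7.13; pKa₂ = -log(3.96e-13) = 12.40. For an amphiprotic species, pH ≈ ½(pKa₁ + pKa₂) = ½(7.13 + 12.40) = 9.77.

pH = 9.77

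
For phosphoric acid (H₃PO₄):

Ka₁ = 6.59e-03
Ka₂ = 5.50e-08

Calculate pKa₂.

pKa₂ = -log(Ka₂) = -log(5.50e-08) = 7.26.

pK_{a2} = 7.26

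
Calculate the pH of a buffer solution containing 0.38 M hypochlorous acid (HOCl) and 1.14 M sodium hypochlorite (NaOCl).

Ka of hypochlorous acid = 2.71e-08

pKa = -log(2.71e-08) = 7.57. pH = pKa + log([A⁻]/[HA]) = 7.57 + log(1.14/0.38)

pH = 8.04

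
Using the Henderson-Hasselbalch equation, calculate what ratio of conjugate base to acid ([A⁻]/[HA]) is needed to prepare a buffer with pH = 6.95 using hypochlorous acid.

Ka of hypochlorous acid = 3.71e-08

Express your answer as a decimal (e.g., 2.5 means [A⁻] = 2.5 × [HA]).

pKa = -log(3.71e-08) = 7.4306. pH = pKa + log([A⁻]/[HA]), so log([A⁻]/[HA]) = pH − pKa = 6.95 − 7.4306 = -0.4806. [A⁻]/[HA] = 10^(-0.4806) = 0.331

[A⁻]/[HA] = 0.331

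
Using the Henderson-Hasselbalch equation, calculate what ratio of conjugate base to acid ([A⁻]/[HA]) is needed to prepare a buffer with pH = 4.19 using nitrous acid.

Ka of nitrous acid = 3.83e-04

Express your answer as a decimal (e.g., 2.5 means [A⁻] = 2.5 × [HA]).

pKa = -log(3.83e-04) = 3.4168. pH = pKa + log([A⁻]/[HA]), so log([A⁻]/[HA]) = pH − pKa = 4.19 − 3.4168 = 0.7732. [A⁻]/[HA] = 10^(0.7732) = 5.93

[A⁻]/[HA] = 5.93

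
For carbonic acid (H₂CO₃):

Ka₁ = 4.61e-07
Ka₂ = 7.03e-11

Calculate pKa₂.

pKa₂ = -log(Ka₂) = -log(7.03e-11) = 10.15.

pK_{a2} = 10.15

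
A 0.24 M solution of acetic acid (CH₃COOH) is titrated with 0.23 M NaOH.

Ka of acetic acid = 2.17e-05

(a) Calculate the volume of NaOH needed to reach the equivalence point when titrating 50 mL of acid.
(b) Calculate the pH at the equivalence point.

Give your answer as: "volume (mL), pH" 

moles acid = 0.24 × 50/1000 = 0.012 mol; V_base = moles/0.23 × 1000 = 52.2 mL. At equivalence only the conjugate base is present: [A⁻] = 0.012/0.102 = 1.1745e-01 M. Kb = Kw/Ka = 4.61e-10; [OH⁻] = √(Kb × [A⁻]) = 7.3568e-06; pOH = 5.13; pH = 14 - pOH = 8.87.

V = 52.2 mL, pH = 8.87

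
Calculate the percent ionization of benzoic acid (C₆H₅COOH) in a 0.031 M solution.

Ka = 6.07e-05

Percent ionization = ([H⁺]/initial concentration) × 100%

Using Ka equilibrium: x² + Ka×x - Ka×C = 0. Solving: [H⁺] = 1.3417e-03. Percent = (1.3417e-03/0.031) × 100

Percent ionization = 4.33%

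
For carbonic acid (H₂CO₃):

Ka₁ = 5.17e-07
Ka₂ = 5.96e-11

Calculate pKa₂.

pKa₂ = -log(Ka₂) = -log(5.96e-11) = 10.22.

pK_{a2} = 10.22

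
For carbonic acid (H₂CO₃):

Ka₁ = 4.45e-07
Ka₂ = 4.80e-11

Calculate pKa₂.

pKa₂ = -log(Ka₂) = -log(4.80e-11) = 10.32.

pK_{a2} = 10.32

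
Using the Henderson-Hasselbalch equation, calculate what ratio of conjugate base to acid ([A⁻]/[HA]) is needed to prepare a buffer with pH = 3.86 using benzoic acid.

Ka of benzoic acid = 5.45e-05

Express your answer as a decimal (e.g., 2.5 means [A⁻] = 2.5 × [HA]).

pKa = -log(5.45e-05) = 4.2636. pH = pKa + log([A⁻]/[HA]), so log([A⁻]/[HA]) = pH − pKa = 3.86 − 4.2636 = -0.4036. [A⁻]/[HA] = 10^(-0.4036) = 0.395

[A⁻]/[HA] = 0.395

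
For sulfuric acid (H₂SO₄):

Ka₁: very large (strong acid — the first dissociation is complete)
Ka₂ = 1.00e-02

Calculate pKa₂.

pKa₂ = -log(Ka₂) = -log(1.00e-02) = 2.00.

pK_{a2} = 2.00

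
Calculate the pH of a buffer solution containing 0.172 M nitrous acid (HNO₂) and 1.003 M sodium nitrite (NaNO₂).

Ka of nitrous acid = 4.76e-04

pKa = -log(4.76e-04) = 3.32. pH = pKa + log([A⁻]/[HA]) = 3.32 + log(1.003/0.172)

pH = 4.09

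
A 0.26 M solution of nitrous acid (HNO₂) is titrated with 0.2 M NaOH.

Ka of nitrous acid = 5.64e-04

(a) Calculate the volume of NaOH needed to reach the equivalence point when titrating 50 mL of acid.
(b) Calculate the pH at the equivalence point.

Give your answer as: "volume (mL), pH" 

moles acid = 0.26 × 50/1000 = 0.013 mol; V_base = moles/0.2 × 1000 = 65.0 mL. At equivalence only the conjugate base is present: [A⁻] = 0.013/0.115 = 1.1304e-01 M. Kb = Kw/Ka = 1.77e-11; [OH⁻] = √(Kb × [A⁻]) = 1.4157e-06; pOH = 5.85; pH = 14 - pOH = 8.15.

V = 65.0 mL, pH = 8.15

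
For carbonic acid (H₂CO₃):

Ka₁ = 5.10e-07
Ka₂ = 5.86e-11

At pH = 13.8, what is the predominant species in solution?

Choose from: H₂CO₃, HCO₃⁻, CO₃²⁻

pKa₁ = 6.29, pKa₂ = 10.23. For a polyprotic acid the predominant species crosses at each pKa: below pKa_n the protonated form dominates, above it the deprotonated form does. At pH = 13.8, the predominant species is CO₃²⁻.

CO₃²⁻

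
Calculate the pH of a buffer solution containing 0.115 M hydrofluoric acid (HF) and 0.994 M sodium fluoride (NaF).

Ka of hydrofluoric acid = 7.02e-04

pKa = -log(7.02e-04) = 3.15. pH = pKa + log([A⁻]/[HA]) = 3.15 + log(0.994/0.115)

pH = 4.09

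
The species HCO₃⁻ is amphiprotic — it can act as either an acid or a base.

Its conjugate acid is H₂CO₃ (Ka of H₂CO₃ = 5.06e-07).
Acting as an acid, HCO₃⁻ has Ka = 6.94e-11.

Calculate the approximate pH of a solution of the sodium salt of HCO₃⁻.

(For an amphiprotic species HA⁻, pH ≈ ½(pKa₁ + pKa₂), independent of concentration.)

pKa₁ = -log(5.06e-07) = 6.30; pKa₂ = -log(6.94e-11) = 10.16. For an amphiprotic species, pH ≈ ½(pKa₁ + pKa₂) = ½(6.30 + 10.16) = 8.23.

pH = 8.23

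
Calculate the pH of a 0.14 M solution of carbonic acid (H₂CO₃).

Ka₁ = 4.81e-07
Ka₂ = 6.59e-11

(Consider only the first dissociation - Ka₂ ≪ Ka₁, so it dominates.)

First dissociation dominates. From Ka₁ = [H⁺][HA⁻]/[H₂A], x² + Ka₁·x − Ka₁·C = 0 with C = 0.14 M and Ka₁ = 4.81e-07. Solving: [H⁺] = (−Ka₁ + √(Ka₁² + 4·Ka₁·C)) / 2 = 2.5926e-04 M. pH = -log(2.5926e-04) = 3.59.

pH = 3.59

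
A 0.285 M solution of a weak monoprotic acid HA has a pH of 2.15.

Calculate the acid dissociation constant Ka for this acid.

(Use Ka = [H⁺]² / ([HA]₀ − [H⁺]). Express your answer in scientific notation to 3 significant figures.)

[H⁺] = 10^(−pH) = 10^(−2.15) = 7.079e-03 M. For HA ⇌ H⁺ + A⁻, Ka = [H⁺][A⁻]/[HA] = [H⁺]² / ([HA]₀ − [H⁺]) = (7.079e-03)² / (0.285 − 7.079e-03) = 1.80e-04.

K_a = 1.80e-04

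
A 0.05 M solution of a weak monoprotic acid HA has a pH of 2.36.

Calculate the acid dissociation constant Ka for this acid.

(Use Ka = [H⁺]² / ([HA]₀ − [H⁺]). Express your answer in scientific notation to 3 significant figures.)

[H⁺] = 10^(−pH) = 10^(−2.36) = 4.365e-03 M. For HA ⇌ H⁺ + A⁻, Ka = [H⁺][A⁻]/[HA] = [H⁺]² / ([HA]₀ − [H⁺]) = (4.365e-03)² / (0.05 − 4.365e-03) = 4.18e-04.

K_a = 4.18e-04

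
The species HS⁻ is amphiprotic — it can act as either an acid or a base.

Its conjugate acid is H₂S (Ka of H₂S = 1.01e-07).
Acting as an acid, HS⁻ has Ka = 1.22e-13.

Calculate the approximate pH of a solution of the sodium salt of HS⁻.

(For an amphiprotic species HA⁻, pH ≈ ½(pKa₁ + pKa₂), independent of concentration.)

pKa₁ = -log(1.01e-07) = 7.00; pKa₂ = -log(1.22e-13) = 12.91. For an amphiprotic species, pH ≈ ½(pKa₁ + pKa₂) = ½(7.00 + 12.91) = 9.95.

pH = 9.95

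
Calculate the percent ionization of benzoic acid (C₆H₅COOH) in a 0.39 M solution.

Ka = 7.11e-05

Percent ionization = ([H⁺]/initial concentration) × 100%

Using Ka equilibrium: x² + Ka×x - Ka×C = 0. Solving: [H⁺] = 5.2304e-03. Percent = (5.2304e-03/0.39) × 100

Percent ionization = 1.34%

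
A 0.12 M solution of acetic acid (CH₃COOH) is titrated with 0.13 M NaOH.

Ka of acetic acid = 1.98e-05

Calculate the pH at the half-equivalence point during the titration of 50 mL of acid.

At half-equivalence [HA] = [A⁻], so Henderson-Hasselbalch gives pH = pKa = -log(1.98e-05) = 4.70.

pH = pKa = 4.70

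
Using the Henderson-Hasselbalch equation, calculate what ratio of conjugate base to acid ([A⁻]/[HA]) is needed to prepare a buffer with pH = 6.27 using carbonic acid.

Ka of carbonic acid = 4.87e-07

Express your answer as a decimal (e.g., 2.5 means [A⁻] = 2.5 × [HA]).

pKa = -log(4.87e-07) = 6.3125. pH = pKa + log([A⁻]/[HA]), so log([A⁻]/[HA]) = pH − pKa = 6.27 − 6.3125 = -0.0425. [A⁻]/[HA] = 10^(-0.0425) = 0.907

[A⁻]/[HA] = 0.907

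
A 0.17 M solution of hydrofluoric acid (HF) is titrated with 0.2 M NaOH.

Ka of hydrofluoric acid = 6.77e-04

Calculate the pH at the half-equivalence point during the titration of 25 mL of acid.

At half-equivalence [HA] = [A⁻], so Henderson-Hasselbalch gives pH = pKa = -log(6.77e-04) = 3.17.

pH = pKa = 3.17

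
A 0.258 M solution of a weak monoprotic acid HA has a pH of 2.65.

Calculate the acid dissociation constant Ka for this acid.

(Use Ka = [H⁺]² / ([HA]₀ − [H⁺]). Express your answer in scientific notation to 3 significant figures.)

[H⁺] = 10^(−pH) = 10^(−2.65) = 2.239e-03 M. For HA ⇌ H⁺ + A⁻, Ka = [H⁺][A⁻]/[HA] = [H⁺]² / ([HA]₀ − [H⁺]) = (2.239e-03)² / (0.258 − 2.239e-03) = 1.96e-05.

K_a = 1.96e-05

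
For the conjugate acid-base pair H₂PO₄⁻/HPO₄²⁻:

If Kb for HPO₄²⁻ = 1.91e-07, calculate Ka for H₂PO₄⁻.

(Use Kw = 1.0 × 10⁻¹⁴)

For a conjugate pair Ka × Kb = Kw, so Ka = Kw/Kb = 1.0 × 10⁻¹⁴ / 1.91e-07 = 5.24e-08.

K_a = 5.24e-08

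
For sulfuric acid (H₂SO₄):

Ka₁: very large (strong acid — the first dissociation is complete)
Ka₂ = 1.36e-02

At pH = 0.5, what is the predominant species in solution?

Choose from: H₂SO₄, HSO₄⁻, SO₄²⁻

The first dissociation is complete, so H₂SO₄ itself is never the predominant species in water; pKa₂ = -log(1.36e-02) = 1.87. For a polyprotic acid the predominant species crosses at each pKa: below pKa_n the protonated form dominates, above it the deprotonated form does. At pH = 0.5, the predominant species is HSO₄⁻.

HSO₄⁻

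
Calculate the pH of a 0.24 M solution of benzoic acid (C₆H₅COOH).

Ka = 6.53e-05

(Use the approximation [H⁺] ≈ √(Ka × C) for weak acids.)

[H⁺] = √(Ka × C) = √(6.53e-05 × 0.24) = 3.9588e-03. pH = -log(3.9588e-03)

pH = 2.40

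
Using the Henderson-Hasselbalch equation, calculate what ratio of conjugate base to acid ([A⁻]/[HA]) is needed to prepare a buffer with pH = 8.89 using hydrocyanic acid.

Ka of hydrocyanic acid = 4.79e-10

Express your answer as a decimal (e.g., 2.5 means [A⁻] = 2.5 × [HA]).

pKa = -log(4.79e-10) = 9.3197. pH = pKa + log([A⁻]/[HA]), so log([A⁻]/[HA]) = pH − pKa = 8.89 − 9.3197 = -0.4297. [A⁻]/[HA] = 10^(-0.4297) = 0.372

[A⁻]/[HA] = 0.372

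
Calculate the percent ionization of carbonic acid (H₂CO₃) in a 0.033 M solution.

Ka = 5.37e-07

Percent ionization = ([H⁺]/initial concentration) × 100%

Using Ka equilibrium: x² + Ka×x - Ka×C = 0. Solving: [H⁺] = 1.3285e-04. Percent = (1.3285e-04/0.033) × 100

Percent ionization = 0.403%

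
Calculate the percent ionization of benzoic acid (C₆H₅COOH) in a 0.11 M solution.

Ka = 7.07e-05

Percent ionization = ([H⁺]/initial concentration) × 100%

Using Ka equilibrium: x² + Ka×x - Ka×C = 0. Solving: [H⁺] = 2.7536e-03. Percent = (2.7536e-03/0.11) × 100

Percent ionization = 2.5%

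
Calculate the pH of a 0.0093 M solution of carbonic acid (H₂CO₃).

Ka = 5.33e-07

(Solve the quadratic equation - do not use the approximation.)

x² + Ka×x - Ka×C = 0. Using quadratic formula: [H⁺] = 7.0139e-05

pH = 4.15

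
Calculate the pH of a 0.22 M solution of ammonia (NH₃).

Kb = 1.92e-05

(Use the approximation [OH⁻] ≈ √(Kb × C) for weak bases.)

[OH⁻] = √(Kb × C) = √(1.92e-05 × 0.22) = 2.0552e-03. pOH = 2.69, pH = 14 - pOH

pH = 11.31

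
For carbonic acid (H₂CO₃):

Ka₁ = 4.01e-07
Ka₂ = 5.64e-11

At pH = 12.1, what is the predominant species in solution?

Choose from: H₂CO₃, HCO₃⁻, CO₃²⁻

pKa₁ = 6.40, pKa₂ = 10.25. For a polyprotic acid the predominant species crosses at each pKa: below pKa_n the protonated form dominates, above it the deprotonated form does. At pH = 12.1, the predominant species is CO₃²⁻.

CO₃²⁻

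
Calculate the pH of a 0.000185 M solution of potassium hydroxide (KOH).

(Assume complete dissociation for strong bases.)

[OH⁻] = 0.000185 M for strong base. pOH = -log[OH⁻] = 3.73, pH = 14 - pOH

pH = 10.27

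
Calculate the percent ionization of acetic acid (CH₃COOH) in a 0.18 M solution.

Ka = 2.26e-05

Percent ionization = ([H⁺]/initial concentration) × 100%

Using Ka equilibrium: x² + Ka×x - Ka×C = 0. Solving: [H⁺] = 2.0057e-03. Percent = (2.0057e-03/0.18) × 100

Percent ionization = 1.11%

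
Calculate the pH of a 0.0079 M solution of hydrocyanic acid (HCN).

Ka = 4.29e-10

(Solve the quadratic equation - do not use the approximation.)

x² + Ka×x - Ka×C = 0. Using quadratic formula: [H⁺] = 1.8407e-06

pH = 5.74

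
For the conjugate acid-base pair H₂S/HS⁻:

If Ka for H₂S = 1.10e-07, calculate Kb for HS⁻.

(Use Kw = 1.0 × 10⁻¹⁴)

For a conjugate pair Ka × Kb = Kw, so Kb = Kw/Ka = 1.0 × 10⁻¹⁴ / 1.10e-07 = 9.09e-08.

K_b = 9.09e-08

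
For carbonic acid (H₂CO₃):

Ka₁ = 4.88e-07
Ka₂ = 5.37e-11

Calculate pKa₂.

pKa₂ = -log(Ka₂) = -log(5.37e-11) = 10.27.

pK_{a2} = 10.27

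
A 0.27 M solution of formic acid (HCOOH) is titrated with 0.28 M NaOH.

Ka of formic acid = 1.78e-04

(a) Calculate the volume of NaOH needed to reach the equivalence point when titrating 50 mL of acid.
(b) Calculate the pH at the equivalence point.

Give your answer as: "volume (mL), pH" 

moles acid = 0.27 × 50/1000 = 0.0135 mol; V_base = moles/0.28 × 1000 = 48.2 mL. At equivalence only the conjugate base is present: [A⁻] = 0.0135/0.098 = 1.3745e-01 M. Kb = Kw/Ka = 5.62e-11; [OH⁻] = √(Kb × [A⁻]) = 2.7789e-06; pOH = 5.56; pH = 14 - pOH = 8.44.

V = 48.2 mL, pH = 8.44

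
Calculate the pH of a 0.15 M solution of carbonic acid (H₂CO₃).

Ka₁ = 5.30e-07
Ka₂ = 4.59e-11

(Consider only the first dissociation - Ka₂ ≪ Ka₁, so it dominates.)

First dissociation dominates. From Ka₁ = [H⁺][HA⁻]/[H₂A], x² + Ka₁·x − Ka₁·C = 0 with C = 0.15 M and Ka₁ = 5.30e-07. Solving: [H⁺] = (−Ka₁ + √(Ka₁² + 4·Ka₁·C)) / 2 = 2.8169e-04 M. pH = -log(2.8169e-04) = 3.55.

pH = 3.55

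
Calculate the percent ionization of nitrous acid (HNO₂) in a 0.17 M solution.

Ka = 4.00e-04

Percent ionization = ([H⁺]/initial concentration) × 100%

Using Ka equilibrium: x² + Ka×x - Ka×C = 0. Solving: [H⁺] = 8.0486e-03. Percent = (8.0486e-03/0.17) × 100

Percent ionization = 4.73%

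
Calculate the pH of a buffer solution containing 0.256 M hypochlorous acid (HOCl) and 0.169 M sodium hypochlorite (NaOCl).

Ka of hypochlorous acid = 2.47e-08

pKa = -log(2.47e-08) = 7.61. pH = pKa + log([A⁻]/[HA]) = 7.61 + log(0.169/0.256)

pH = 7.43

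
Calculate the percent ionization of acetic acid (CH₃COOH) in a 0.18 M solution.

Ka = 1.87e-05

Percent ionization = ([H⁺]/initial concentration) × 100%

Using Ka equilibrium: x² + Ka×x - Ka×C = 0. Solving: [H⁺] = 1.8253e-03. Percent = (1.8253e-03/0.18) × 100

Percent ionization = 1.01%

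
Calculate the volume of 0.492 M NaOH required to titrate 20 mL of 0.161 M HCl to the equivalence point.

At equivalence: moles acid = moles base. moles HCl = 0.161 × 20/1000 = 0.00322 mol. V_base = moles / 0.492 × 1000 = 6.5 mL.

V_{base} = 6.5 mL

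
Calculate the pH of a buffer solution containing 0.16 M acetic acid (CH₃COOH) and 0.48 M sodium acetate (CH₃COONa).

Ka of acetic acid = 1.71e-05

pKa = -log(1.71e-05) = 4.77. pH = pKa + log([A⁻]/[HA]) = 4.77 + log(0.48/0.16)

pH = 5.24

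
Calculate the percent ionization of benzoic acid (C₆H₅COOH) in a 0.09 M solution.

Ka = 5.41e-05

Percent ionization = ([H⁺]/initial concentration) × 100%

Using Ka equilibrium: x² + Ka×x - Ka×C = 0. Solving: [H⁺] = 2.1797e-03. Percent = (2.1797e-03/0.09) × 100

Percent ionization = 2.42%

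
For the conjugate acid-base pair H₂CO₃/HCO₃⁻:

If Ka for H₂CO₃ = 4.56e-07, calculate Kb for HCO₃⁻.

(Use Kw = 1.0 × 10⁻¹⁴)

For a conjugate pair Ka × Kb = Kw, so Kb = Kw/Ka = 1.0 × 10⁻¹⁴ / 4.56e-07 = 2.19e-08.

K_b = 2.19e-08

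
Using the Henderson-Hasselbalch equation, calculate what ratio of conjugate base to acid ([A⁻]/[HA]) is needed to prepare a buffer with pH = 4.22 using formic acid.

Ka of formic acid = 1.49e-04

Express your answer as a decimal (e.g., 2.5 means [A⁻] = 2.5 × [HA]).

pKa = -log(1.49e-04) = 3.8268. pH = pKa + log([A⁻]/[HA]), so log([A⁻]/[HA]) = pH − pKa = 4.22 − 3.8268 = 0.3932. [A⁻]/[HA] = 10^(0.3932) = 2.47

[A⁻]/[HA] = 2.47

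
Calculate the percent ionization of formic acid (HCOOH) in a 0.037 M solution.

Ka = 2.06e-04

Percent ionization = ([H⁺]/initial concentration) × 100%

Using Ka equilibrium: x² + Ka×x - Ka×C = 0. Solving: [H⁺] = 2.6597e-03. Percent = (2.6597e-03/0.037) × 100

Percent ionization = 7.19%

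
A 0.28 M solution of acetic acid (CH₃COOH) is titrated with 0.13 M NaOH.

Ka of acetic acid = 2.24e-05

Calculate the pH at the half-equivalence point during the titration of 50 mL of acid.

At half-equivalence [HA] = [A⁻], so Henderson-Hasselbalch gives pH = pKa = -log(2.24e-05) = 4.65.

pH = pKa = 4.65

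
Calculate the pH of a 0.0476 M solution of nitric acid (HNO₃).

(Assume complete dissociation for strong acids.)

[H⁺] = 0.0476 M for strong acid. pH = -log[H⁺] = -log(0.0476)

pH = 1.32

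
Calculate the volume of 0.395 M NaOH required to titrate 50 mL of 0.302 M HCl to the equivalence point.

At equivalence: moles acid = moles base. moles HCl = 0.302 × 50/1000 = 0.0151 mol. V_base = moles / 0.395 × 1000 = 38.2 mL.

V_{base} = 38.2 mL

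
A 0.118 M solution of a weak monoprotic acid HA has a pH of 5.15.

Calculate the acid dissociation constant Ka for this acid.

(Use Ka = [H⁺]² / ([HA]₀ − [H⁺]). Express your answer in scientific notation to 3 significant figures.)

[H⁺] = 10^(−pH) = 10^(−5.15) = 7.079e-06 M. For HA ⇌ H⁺ + A⁻, Ka = [H⁺][A⁻]/[HA] = [H⁺]² / ([HA]₀ − [H⁺]) = (7.079e-06)² / (0.118 − 7.079e-06) = 4.25e-10.

K_a = 4.25e-10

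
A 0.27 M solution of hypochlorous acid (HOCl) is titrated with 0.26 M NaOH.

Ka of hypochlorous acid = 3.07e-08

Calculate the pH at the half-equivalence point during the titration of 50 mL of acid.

At half-equivalence [HA] = [A⁻], so Henderson-Hasselbalch gives pH = pKa = -log(3.07e-08) = 7.51.

pH = pKa = 7.51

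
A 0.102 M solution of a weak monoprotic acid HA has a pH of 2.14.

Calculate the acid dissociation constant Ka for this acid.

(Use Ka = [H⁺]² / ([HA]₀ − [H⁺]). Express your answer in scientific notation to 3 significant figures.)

[H⁺] = 10^(−pH) = 10^(−2.14) = 7.244e-03 M. For HA ⇌ H⁺ + A⁻, Ka = [H⁺][A⁻]/[HA] = [H⁺]² / ([HA]₀ − [H⁺]) = (7.244e-03)² / (0.102 − 7.244e-03) = 5.54e-04.

K_a = 5.54e-04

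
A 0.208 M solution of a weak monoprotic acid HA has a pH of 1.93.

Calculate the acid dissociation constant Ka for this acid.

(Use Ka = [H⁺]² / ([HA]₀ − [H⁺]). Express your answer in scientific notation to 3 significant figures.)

[H⁺] = 10^(−pH) = 10^(−1.93) = 1.175e-02 M. For HA ⇌ H⁺ + A⁻, Ka = [H⁺][A⁻]/[HA] = [H⁺]² / ([HA]₀ − [H⁺]) = (1.175e-02)² / (0.208 − 1.175e-02) = 7.03e-04.

K_a = 7.03e-04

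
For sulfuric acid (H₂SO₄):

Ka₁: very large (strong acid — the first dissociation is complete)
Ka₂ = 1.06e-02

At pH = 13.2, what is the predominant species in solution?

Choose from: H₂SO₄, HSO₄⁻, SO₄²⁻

The first dissociation is complete, so H₂SO₄ itself is never the predominant species in water; pKa₂ = -log(1.06e-02) = 1.97. For a polyprotic acid the predominant species crosses at each pKa: below pKa_n the protonated form dominates, above it the deprotonated form does. At pH = 13.2, the predominant species is SO₄²⁻.

SO₄²⁻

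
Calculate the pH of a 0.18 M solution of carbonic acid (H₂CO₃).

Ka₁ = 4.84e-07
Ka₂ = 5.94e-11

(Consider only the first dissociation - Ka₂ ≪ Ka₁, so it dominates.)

First dissociation dominates. From Ka₁ = [H⁺][HA⁻]/[H₂A], x² + Ka₁·x − Ka₁·C = 0 with C = 0.18 M and Ka₁ = 4.84e-07. Solving: [H⁺] = (−Ka₁ + √(Ka₁² + 4·Ka₁·C)) / 2 = 2.9492e-04 M. pH = -log(2.9492e-04) = 3.53.

pH = 3.53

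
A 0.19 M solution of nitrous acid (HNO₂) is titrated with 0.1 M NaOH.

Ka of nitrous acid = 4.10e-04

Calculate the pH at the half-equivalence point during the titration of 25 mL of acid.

At half-equivalence [HA] = [A⁻], so Henderson-Hasselbalch gives pH = pKa = -log(4.10e-04) = 3.39.

pH = pKa = 3.39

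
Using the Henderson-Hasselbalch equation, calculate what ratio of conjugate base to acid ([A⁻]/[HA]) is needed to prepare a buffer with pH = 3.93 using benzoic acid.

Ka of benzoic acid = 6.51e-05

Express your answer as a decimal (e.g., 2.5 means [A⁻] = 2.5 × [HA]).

pKa = -log(6.51e-05) = 4.1864. pH = pKa + log([A⁻]/[HA]), so log([A⁻]/[HA]) = pH − pKa = 3.93 − 4.1864 = -0.2564. [A⁻]/[HA] = 10^(-0.2564) = 0.554

[A⁻]/[HA] = 0.554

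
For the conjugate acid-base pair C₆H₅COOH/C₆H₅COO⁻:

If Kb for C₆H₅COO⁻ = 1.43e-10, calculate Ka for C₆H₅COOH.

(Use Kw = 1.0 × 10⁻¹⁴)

For a conjugate pair Ka × Kb = Kw, so Ka = Kw/Kb = 1.0 × 10⁻¹⁴ / 1.43e-10 = 6.99e-05.

K_a = 6.99e-05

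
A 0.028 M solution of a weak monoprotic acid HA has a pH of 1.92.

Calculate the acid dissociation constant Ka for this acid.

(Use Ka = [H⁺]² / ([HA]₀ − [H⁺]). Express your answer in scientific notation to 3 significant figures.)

[H⁺] = 10^(−pH) = 10^(−1.92) = 1.202e-02 M. For HA ⇌ H⁺ + A⁻, Ka = [H⁺][A⁻]/[HA] = [H⁺]² / ([HA]₀ − [H⁺]) = (1.202e-02)² / (0.028 − 1.202e-02) = 9.05e-03.

K_a = 9.05e-03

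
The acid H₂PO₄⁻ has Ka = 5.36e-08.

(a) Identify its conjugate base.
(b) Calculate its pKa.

(a) The conjugate base is formed by removing one H⁺ from H₂PO₄⁻, giving HPO₄²⁻. (b) pKa = -log(Ka) = -log(5.36e-08) = 7.27.

Conjugate base: HPO₄²⁻; pK_a = 7.27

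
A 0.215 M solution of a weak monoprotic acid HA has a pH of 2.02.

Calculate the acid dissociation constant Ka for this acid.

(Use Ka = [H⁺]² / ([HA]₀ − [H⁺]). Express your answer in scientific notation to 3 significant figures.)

[H⁺] = 10^(−pH) = 10^(−2.02) = 9.550e-03 M. For HA ⇌ H⁺ + A⁻, Ka = [H⁺][A⁻]/[HA] = [H⁺]² / ([HA]₀ − [H⁺]) = (9.550e-03)² / (0.215 − 9.550e-03) = 4.44e-04.

K_a = 4.44e-04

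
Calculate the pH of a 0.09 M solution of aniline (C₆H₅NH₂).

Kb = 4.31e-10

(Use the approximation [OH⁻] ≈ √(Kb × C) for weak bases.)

[OH⁻] = √(Kb × C) = √(4.31e-10 × 0.09) = 6.2282e-06. pOH = 5.21, pH = 14 - pOH

pH = 8.79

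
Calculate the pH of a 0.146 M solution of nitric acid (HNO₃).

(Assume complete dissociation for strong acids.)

[H⁺] = 0.146 M for strong acid. pH = -log[H⁺] = -log(0.146)

pH = 0.84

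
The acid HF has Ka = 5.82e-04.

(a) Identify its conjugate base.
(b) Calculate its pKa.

(a) The conjugate base is formed by removing one H⁺ from HF, giving F⁻. (b) pKa = -log(Ka) = -log(5.82e-04) = 3.24.

Conjugate base: F⁻; pK_a = 3.24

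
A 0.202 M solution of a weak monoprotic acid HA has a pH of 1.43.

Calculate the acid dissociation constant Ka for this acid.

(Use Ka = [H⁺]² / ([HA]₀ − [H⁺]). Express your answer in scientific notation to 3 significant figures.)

[H⁺] = 10^(−pH) = 10^(−1.43) = 3.715e-02 M. For HA ⇌ H⁺ + A⁻, Ka = [H⁺][A⁻]/[HA] = [H⁺]² / ([HA]₀ − [H⁺]) = (3.715e-02)² / (0.202 − 3.715e-02) = 8.37e-03.

K_a = 8.37e-03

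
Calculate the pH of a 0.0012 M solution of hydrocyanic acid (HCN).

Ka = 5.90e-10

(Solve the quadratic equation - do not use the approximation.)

x² + Ka×x - Ka×C = 0. Using quadratic formula: [H⁺] = 8.4113e-07

pH = 6.08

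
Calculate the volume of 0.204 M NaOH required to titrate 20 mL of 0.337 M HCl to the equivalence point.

At equivalence: moles acid = moles base. moles HCl = 0.337 × 20/1000 = 0.00674 mol. V_base = moles / 0.204 × 1000 = 33.0 mL.

V_{base} = 33.0 mL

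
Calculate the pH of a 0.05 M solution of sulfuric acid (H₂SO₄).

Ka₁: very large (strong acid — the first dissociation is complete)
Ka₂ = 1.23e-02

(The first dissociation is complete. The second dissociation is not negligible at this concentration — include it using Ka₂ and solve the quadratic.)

First dissociation is complete: [H⁺]₀ = [HSO₄⁻]₀ = C = 0.05 M. Second dissociation HSO₄⁻ ⇌ H⁺ + SO₄²⁻: let x = [SO₄²⁻]. Ka₂ = (C + x)·x / (C − x) = 1.23e-02 → x² + (C + Ka₂)·x − Ka₂·C = 0 → x² + 0.06230·x − 6.150e-04 = 0. x = (−0.06230 + √(0.06230² + 4 × 6.150e-04)) / 2 = 8.6661e-03 M. [H⁺] = C + x = 0.05 + 8.6661e-03 = 5.8666e-02 M. pH = -log(5.8666e-02) = 1.23.

pH = 1.23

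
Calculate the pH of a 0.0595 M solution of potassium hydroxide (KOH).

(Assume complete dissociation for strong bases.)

[OH⁻] = 0.0595 M for strong base. pOH = -log[OH⁻] = 1.23, pH = 14 - pOH

pH = 12.77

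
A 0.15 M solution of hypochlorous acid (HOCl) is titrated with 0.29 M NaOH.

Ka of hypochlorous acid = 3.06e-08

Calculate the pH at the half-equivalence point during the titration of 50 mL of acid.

At half-equivalence [HA] = [A⁻], so Henderson-Hasselbalch gives pH = pKa = -log(3.06e-08) = 7.51.

pH = pKa = 7.51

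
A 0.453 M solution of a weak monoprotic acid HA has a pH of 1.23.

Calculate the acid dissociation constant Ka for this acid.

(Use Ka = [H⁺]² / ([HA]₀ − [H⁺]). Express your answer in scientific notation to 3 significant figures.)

[H⁺] = 10^(−pH) = 10^(−1.23) = 5.888e-02 M. For HA ⇌ H⁺ + A⁻, Ka = [H⁺][A⁻]/[HA] = [H⁺]² / ([HA]₀ − [H⁺]) = (5.888e-02)² / (0.453 − 5.888e-02) = 8.80e-03.

K_a = 8.80e-03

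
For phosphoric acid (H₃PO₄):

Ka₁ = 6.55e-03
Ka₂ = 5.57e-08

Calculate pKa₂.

pKa₂ = -log(Ka₂) = -log(5.57e-08) = 7.25.

pK_{a2} = 7.25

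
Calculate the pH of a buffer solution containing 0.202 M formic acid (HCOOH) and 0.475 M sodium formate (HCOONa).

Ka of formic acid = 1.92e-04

pKa = -log(1.92e-04) = 3.72. pH = pKa + log([A⁻]/[HA]) = 3.72 + log(0.475/0.202)

pH = 4.09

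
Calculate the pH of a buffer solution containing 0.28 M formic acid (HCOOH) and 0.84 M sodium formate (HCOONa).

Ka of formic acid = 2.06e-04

pKa = -log(2.06e-04) = 3.69. pH = pKa + log([A⁻]/[HA]) = 3.69 + log(0.84/0.28)

pH = 4.16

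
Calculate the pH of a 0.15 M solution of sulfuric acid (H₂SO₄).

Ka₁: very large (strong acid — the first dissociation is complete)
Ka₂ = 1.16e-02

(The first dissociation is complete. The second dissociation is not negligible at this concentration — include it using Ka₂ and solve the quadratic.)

First dissociation is complete: [H⁺]₀ = [HSO₄⁻]₀ = C = 0.15 M. Second dissociation HSO₄⁻ ⇌ H⁺ + SO₄²⁻: let x = [SO₄²⁻]. Ka₂ = (C + x)·x / (C − x) = 1.16e-02 → x² + (C + Ka₂)·x − Ka₂·C = 0 → x² + 0.16160·x − 1.740e-03 = 0. x = (−0.16160 + √(0.16160² + 4 × 1.740e-03)) / 2 = 1.0132e-02 M. [H⁺] = C + x = 0.15 + 1.0132e-02 = 1.6013e-01 M. pH = -log(1.6013e-01) = 0.80.

pH = 0.80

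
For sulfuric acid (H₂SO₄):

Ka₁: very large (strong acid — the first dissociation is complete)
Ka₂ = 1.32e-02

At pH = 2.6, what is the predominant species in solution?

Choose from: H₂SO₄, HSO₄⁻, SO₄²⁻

The first dissociation is complete, so H₂SO₄ itself is never the predominant species in water; pKa₂ = -log(1.32e-02) = 1.88. For a polyprotic acid the predominant species crosses at each pKa: below pKa_n the protonated form dominates, above it the deprotonated form does. At pH = 2.6, the predominant species is SO₄²⁻.

SO₄²⁻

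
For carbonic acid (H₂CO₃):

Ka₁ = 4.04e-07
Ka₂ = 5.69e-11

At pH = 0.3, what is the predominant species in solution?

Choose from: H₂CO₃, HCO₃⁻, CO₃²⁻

pKa₁ = 6.39, pKa₂ = 10.24. For a polyprotic acid the predominant species crosses at each pKa: below pKa_n the protonated form dominates, above it the deprotonated form does. At pH = 0.3, the predominant species is H₂CO₃.

H₂CO₃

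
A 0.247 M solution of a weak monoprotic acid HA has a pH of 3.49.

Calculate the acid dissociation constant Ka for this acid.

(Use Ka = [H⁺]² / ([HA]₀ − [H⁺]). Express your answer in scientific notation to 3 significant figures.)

[H⁺] = 10^(−pH) = 10^(−3.49) = 3.236e-04 M. For HA ⇌ H⁺ + A⁻, Ka = [H⁺][A⁻]/[HA] = [H⁺]² / ([HA]₀ − [H⁺]) = (3.236e-04)² / (0.247 − 3.236e-04) = 4.24e-07.

K_a = 4.24e-07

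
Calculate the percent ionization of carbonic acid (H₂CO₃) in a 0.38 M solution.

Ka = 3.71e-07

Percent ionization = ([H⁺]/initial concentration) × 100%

Using Ka equilibrium: x² + Ka×x - Ka×C = 0. Solving: [H⁺] = 3.7529e-04. Percent = (3.7529e-04/0.38) × 100

Percent ionization = 0.0988%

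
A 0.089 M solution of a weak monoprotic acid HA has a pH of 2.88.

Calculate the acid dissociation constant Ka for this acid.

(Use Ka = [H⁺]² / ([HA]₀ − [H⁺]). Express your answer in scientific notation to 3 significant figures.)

[H⁺] = 10^(−pH) = 10^(−2.88) = 1.318e-03 M. For HA ⇌ H⁺ + A⁻, Ka = [H⁺][A⁻]/[HA] = [H⁺]² / ([HA]₀ − [H⁺]) = (1.318e-03)² / (0.089 − 1.318e-03) = 1.98e-05.

K_a = 1.98e-05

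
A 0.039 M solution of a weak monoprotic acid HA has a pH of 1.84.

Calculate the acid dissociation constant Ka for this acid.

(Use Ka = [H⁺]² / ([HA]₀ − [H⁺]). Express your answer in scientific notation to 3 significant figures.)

[H⁺] = 10^(−pH) = 10^(−1.84) = 1.445e-02 M. For HA ⇌ H⁺ + A⁻, Ka = [H⁺][A⁻]/[HA] = [H⁺]² / ([HA]₀ − [H⁺]) = (1.445e-02)² / (0.039 − 1.445e-02) = 8.51e-03.

K_a = 8.51e-03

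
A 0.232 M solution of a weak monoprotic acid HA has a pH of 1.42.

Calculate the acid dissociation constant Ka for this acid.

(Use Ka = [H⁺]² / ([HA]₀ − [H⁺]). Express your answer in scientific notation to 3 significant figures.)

[H⁺] = 10^(−pH) = 10^(−1.42) = 3.802e-02 M. For HA ⇌ H⁺ + A⁻, Ka = [H⁺][A⁻]/[HA] = [H⁺]² / ([HA]₀ − [H⁺]) = (3.802e-02)² / (0.232 − 3.802e-02) = 7.45e-03.

K_a = 7.45e-03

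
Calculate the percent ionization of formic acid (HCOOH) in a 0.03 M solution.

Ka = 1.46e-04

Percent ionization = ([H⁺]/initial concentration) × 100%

Using Ka equilibrium: x² + Ka×x - Ka×C = 0. Solving: [H⁺] = 2.0211e-03. Percent = (2.0211e-03/0.03) × 100

Percent ionization = 6.74%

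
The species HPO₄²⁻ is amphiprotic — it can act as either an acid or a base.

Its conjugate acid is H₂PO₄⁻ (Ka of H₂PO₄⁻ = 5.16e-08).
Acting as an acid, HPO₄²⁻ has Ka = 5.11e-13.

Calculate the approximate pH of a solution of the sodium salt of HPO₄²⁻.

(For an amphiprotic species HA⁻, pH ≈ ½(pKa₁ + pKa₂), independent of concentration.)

pKa₁ = -log(5.16e-08) = 7.29; pKa₂ = -log(5.11e-13) = 12.29. For an amphiprotic species, pH ≈ ½(pKa₁ + pKa₂) = ½(7.29 + 12.29) = 9.79.

pH = 9.79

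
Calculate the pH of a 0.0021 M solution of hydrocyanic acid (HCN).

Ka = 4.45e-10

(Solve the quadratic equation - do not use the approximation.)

x² + Ka×x - Ka×C = 0. Using quadratic formula: [H⁺] = 9.6647e-07

pH = 6.01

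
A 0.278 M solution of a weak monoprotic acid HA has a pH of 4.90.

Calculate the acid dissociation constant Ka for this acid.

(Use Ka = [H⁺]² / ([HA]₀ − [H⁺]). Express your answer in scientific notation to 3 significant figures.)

[H⁺] = 10^(−pH) = 10^(−4.90) = 1.259e-05 M. For HA ⇌ H⁺ + A⁻, Ka = [H⁺][A⁻]/[HA] = [H⁺]² / ([HA]₀ − [H⁺]) = (1.259e-05)² / (0.278 − 1.259e-05) = 5.70e-10.

K_a = 5.70e-10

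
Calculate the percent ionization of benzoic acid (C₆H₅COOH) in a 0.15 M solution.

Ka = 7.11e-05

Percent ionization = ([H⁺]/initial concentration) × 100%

Using Ka equilibrium: x² + Ka×x - Ka×C = 0. Solving: [H⁺] = 3.2304e-03. Percent = (3.2304e-03/0.15) × 100

Percent ionization = 2.15%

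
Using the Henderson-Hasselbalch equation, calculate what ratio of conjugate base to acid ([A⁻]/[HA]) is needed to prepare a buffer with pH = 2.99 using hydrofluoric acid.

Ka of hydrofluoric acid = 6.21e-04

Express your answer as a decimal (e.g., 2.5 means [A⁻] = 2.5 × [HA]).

pKa = -log(6.21e-04) = 3.2069. pH = pKa + log([A⁻]/[HA]), so log([A⁻]/[HA]) = pH − pKa = 2.99 − 3.2069 = -0.2169. [A⁻]/[HA] = 10^(-0.2169) = 0.607

[A⁻]/[HA] = 0.607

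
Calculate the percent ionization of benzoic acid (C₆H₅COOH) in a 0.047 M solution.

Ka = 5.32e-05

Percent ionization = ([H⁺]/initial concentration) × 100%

Using Ka equilibrium: x² + Ka×x - Ka×C = 0. Solving: [H⁺] = 1.5549e-03. Percent = (1.5549e-03/0.047) × 100

Percent ionization = 3.31%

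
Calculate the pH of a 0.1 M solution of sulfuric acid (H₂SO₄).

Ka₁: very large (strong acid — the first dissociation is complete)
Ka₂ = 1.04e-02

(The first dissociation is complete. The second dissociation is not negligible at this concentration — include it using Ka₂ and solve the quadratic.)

First dissociation is complete: [H⁺]₀ = [HSO₄⁻]₀ = C = 0.1 M. Second dissociation HSO₄⁻ ⇌ H⁺ + SO₄²⁻: let x = [SO₄²⁻]. Ka₂ = (C + x)·x / (C − x) = 1.04e-02 → x² + (C + Ka₂)·x − Ka₂·C = 0 → x² + 0.11040·x − 1.040e-03 = 0. x = (−0.11040 + √(0.11040² + 4 × 1.040e-03)) / 2 = 8.7300e-03 M. [H⁺] = C + x = 0.1 + 8.7300e-03 = 1.0873e-01 M. pH = -log(1.0873e-01) = 0.96.

pH = 0.96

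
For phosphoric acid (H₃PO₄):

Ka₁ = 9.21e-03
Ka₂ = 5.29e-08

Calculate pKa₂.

pKa₂ = -log(Ka₂) = -log(5.29e-08) = 7.28.

pK_{a2} = 7.28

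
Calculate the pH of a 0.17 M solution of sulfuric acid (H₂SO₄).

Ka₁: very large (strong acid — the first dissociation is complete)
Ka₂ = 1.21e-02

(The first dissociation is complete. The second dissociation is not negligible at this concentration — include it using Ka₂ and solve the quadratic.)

First dissociation is complete: [H⁺]₀ = [HSO₄⁻]₀ = C = 0.17 M. Second dissociation HSO₄⁻ ⇌ H⁺ + SO₄²⁻: let x = [SO₄²⁻]. Ka₂ = (C + x)·x / (C − x) = 1.21e-02 → x² + (C + Ka₂)·x − Ka₂·C = 0 → x² + 0.18210·x − 2.057e-03 = 0. x = (−0.18210 + √(0.18210² + 4 × 2.057e-03)) / 2 = 1.0671e-02 M. [H⁺] = C + x = 0.17 + 1.0671e-02 = 1.8067e-01 M. pH = -log(1.8067e-01) = 0.74.

pH = 0.74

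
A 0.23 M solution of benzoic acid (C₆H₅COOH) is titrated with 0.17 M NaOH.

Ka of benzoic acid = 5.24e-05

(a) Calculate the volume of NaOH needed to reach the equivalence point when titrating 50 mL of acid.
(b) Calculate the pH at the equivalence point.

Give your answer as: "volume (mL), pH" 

moles acid = 0.23 × 50/1000 = 0.0115 mol; V_base = moles/0.17 × 1000 = 67.6 mL. At equivalence only the conjugate base is present: [A⁻] = 0.0115/0.118 = 9.7750e-02 M. Kb = Kw/Ka = 1.91e-10; [OH⁻] = √(Kb × [A⁻]) = 4.3191e-06; pOH = 5.36; pH = 14 - pOH = 8.64.

V = 67.6 mL, pH = 8.64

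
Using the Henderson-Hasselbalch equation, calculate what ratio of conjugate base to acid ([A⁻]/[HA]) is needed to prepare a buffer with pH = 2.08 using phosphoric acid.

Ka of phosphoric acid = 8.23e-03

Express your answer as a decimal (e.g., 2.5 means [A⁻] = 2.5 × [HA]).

pKa = -log(8.23e-03) = 2.0846. pH = pKa + log([A⁻]/[HA]), so log([A⁻]/[HA]) = pH − pKa = 2.08 − 2.0846 = -0.0046. [A⁻]/[HA] = 10^(-0.0046) = 0.989

[A⁻]/[HA] = 0.989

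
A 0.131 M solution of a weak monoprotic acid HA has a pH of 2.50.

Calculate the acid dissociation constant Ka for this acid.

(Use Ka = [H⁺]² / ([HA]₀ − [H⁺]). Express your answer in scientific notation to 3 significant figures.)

[H⁺] = 10^(−pH) = 10^(−2.50) = 3.162e-03 M. For HA ⇌ H⁺ + A⁻, Ka = [H⁺][A⁻]/[HA] = [H⁺]² / ([HA]₀ − [H⁺]) = (3.162e-03)² / (0.131 − 3.162e-03) = 7.82e-05.

K_a = 7.82e-05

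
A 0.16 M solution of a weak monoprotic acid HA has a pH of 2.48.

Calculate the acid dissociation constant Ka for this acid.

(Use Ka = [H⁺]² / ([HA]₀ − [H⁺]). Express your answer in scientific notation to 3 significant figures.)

[H⁺] = 10^(−pH) = 10^(−2.48) = 3.311e-03 M. For HA ⇌ H⁺ + A⁻, Ka = [H⁺][A⁻]/[HA] = [H⁺]² / ([HA]₀ − [H⁺]) = (3.311e-03)² / (0.16 − 3.311e-03) = 7.00e-05.

K_a = 7.00e-05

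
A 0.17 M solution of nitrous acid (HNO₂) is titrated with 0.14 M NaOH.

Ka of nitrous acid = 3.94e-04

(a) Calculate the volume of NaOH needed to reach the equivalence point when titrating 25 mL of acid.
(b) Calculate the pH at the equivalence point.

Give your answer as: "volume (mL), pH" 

moles acid = 0.17 × 25/1000 = 0.00425 mol; V_base = moles/0.14 × 1000 = 30.4 mL. At equivalence only the conjugate base is present: [A⁻] = 0.00425/0.055 = 7.6774e-02 M. Kb = Kw/Ka = 2.54e-11; [OH⁻] = √(Kb × [A⁻]) = 1.3959e-06; pOH = 5.86; pH = 14 - pOH = 8.14.

V = 30.4 mL, pH = 8.14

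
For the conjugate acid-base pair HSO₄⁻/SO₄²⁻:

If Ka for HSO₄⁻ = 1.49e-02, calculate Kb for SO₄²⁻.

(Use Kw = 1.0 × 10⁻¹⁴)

For a conjugate pair Ka × Kb = Kw, so Kb = Kw/Ka = 1.0 × 10⁻¹⁴ / 1.49e-02 = 6.71e-13.

K_b = 6.71e-13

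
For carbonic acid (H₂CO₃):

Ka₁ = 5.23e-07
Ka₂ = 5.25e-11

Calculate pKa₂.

pKa₂ = -log(Ka₂) = -log(5.25e-11) = 10.28.

pK_{a2} = 10.28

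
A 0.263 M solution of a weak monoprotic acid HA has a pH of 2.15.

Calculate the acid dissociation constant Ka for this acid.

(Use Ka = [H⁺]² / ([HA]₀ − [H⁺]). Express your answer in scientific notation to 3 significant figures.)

[H⁺] = 10^(−pH) = 10^(−2.15) = 7.079e-03 M. For HA ⇌ H⁺ + A⁻, Ka = [H⁺][A⁻]/[HA] = [H⁺]² / ([HA]₀ − [H⁺]) = (7.079e-03)² / (0.263 − 7.079e-03) = 1.96e-04.

K_a = 1.96e-04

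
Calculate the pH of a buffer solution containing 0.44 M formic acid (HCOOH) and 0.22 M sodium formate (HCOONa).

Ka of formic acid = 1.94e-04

pKa = -log(1.94e-04) = 3.71. pH = pKa + log([A⁻]/[HA]) = 3.71 + log(0.22/0.44)

pH = 3.41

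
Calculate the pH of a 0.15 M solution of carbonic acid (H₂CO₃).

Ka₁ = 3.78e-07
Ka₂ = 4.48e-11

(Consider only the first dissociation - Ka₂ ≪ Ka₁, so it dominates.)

First dissociation dominates. From Ka₁ = [H⁺][HA⁻]/[H₂A], x² + Ka₁·x − Ka₁·C = 0 with C = 0.15 M and Ka₁ = 3.78e-07. Solving: [H⁺] = (−Ka₁ + √(Ka₁² + 4·Ka₁·C)) / 2 = 2.3793e-04 M. pH = -log(2.3793e-04) = 3.62.

pH = 3.62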